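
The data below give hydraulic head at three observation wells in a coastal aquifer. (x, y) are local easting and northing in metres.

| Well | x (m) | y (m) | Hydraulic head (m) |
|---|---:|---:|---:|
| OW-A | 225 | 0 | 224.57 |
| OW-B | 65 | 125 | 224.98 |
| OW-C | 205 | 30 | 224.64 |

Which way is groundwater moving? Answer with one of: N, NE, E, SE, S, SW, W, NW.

Taking OW-A as reference: OW-B−OW-A = (-160, 125, +0.41); OW-C−OW-A = (-20, 30, +0.07).
Determinant of the coordinate differences = (-160)·30 − (-20)·125 = -2300.
∂h/∂x = [(+0.41)·30 − (+0.07)·125] / -2300 = -0.001543
∂h/∂y = [(-160)·(+0.07) − (-20)·(+0.41)] / -2300 = +0.001304
Flow = −∇h = (+0.001543 east, -0.001304 north), which points southeast.

SE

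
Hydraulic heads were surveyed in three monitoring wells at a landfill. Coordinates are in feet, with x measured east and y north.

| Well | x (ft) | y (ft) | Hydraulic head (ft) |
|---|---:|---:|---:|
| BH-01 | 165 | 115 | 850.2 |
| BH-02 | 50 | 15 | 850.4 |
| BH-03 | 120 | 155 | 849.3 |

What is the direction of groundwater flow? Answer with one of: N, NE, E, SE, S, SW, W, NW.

NW

With h = a·x + b·y + c and BH-01 as origin, the differences give:
  (-115)·a + (-100)·b = +0.2
  (-45)·a + 40·b = -0.9
Eliminate b (×40 and ×(-100), subtract): -9100·a = -82.00 → a = ∂h/∂x = +0.009011
Back-substitute: b = ∂h/∂y = -0.01236.
Flow = −∇h = (-0.009011 east, +0.01236 north), which points northwest.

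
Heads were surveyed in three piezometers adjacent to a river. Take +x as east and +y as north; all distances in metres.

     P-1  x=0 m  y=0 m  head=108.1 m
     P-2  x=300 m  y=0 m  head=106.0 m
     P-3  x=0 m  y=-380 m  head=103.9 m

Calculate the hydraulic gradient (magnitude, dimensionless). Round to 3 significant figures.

0.0131

∂h/∂x = (106.0 − 108.1) / (300 − 0) = -0.007000
∂h/∂y = (103.9 − 108.1) / (-380 − 0) = +0.01105
|∇h| = √(-0.007000² + 0.01105²) = 0.01308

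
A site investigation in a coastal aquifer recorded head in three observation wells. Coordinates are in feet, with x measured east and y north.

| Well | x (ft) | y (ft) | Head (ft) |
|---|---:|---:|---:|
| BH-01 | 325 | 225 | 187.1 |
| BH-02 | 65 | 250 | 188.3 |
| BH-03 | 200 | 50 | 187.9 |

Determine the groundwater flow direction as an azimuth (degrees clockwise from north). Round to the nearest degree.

Three-point gradient (reference BH-01): Δ to BH-02 = (-260, 25, +1.2), Δ to BH-03 = (-125, -175, +0.8).
∂h/∂x = -0.004730, ∂h/∂y = -0.001193 (det = 48625).
Flow direction (−∇h) has components (+0.004730 E, +0.001193 N).
Azimuth = atan2(E, N) = atan2(+0.004730, +0.001193) = 75.8° ≈ 076°.

076°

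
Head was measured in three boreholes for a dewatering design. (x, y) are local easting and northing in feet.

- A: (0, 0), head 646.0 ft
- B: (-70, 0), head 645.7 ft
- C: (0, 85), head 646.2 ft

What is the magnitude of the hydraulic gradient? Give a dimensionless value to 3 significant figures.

∂h/∂x = (645.7 − 646.0) / (-70 − 0) = +0.004286
∂h/∂y = (646.2 − 646.0) / (85 − 0) = +0.002353
|∇h| = √(0.004286² + 0.002353²) = 0.004889

0.00489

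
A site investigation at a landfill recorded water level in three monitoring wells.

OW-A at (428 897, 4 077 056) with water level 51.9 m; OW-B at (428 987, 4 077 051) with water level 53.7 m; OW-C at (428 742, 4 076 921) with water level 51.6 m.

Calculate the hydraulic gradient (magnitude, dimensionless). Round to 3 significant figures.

Taking OW-A as reference: OW-B−OW-A = (90, -5, +1.8); OW-C−OW-A = (-155, -135, -0.3).
Determinant of the coordinate differences = 90·(-135) − (-155)·(-5) = -12925.
∂h/∂x = [(+1.8)·(-135) − (-0.3)·(-5)] / -12925 = +0.01892
∂h/∂y = [90·(-0.3) − (-155)·(+1.8)] / -12925 = -0.01950
|∇h| = √(0.01892² + -0.01950²) = 0.02717

0.0272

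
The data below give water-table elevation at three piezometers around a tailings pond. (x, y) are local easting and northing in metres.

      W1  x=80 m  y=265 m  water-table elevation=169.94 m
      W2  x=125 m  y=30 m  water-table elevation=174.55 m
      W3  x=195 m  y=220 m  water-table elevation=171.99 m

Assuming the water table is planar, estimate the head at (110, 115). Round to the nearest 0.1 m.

172.9 m

Three-point gradient (reference W1): Δ to W2 = (45, -235, +4.61), Δ to W3 = (115, -45, +2.05).
∂h/∂x = +0.01097, ∂h/∂y = -0.01752 (det = 25000).
h(110, 115) = 169.94 + (+0.01097)·(30) + (-0.01752)·(-150) = 169.94 +0.329 +2.627 = 172.897 m.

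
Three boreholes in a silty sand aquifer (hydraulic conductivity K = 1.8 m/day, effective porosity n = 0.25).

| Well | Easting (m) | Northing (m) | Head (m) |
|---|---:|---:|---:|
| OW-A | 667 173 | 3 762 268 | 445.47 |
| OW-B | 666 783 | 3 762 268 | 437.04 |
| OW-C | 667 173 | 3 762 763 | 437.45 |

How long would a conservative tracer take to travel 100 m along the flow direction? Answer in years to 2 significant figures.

∂h/∂x = (437.04 − 445.47) / (666783 − 667173) = +0.02162
∂h/∂y = (437.45 − 445.47) / (3762763 − 3762268) = -0.01620
|∇h| = √(0.02162² + -0.01620²) = 0.02702
Seepage velocity v = K·i/n = 1.8 × 0.02702 / 0.25 = 0.1945 m/day.
t = 100 / 0.1945 = 514.1 days = 1.41 years.

1.4 years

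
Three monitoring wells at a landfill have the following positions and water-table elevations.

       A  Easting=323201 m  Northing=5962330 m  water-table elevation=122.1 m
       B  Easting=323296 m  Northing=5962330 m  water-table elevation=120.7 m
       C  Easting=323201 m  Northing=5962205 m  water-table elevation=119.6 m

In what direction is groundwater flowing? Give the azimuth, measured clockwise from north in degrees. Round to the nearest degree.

144°

∂h/∂x = (120.7 − 122.1) / (323296 − 323201) = -0.01474
∂h/∂y = (119.6 − 122.1) / (5962205 − 5962330) = +0.02000
Flow direction (−∇h) has components (+0.01474 E, -0.02000 N).
Azimuth = atan2(E, N) = atan2(+0.01474, -0.02000) = 143.6° ≈ 144°.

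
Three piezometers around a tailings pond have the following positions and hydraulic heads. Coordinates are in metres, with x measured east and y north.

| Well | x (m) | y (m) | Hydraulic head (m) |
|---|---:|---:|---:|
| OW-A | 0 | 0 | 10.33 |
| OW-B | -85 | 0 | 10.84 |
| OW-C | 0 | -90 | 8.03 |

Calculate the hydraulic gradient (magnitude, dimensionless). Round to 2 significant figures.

∂h/∂x = (10.84 − 10.33) / (-85 − 0) = -0.006000
∂h/∂y = (8.03 − 10.33) / (-90 − 0) = +0.02556
|∇h| = √(-0.006000² + 0.02556²) = 0.02625

0.026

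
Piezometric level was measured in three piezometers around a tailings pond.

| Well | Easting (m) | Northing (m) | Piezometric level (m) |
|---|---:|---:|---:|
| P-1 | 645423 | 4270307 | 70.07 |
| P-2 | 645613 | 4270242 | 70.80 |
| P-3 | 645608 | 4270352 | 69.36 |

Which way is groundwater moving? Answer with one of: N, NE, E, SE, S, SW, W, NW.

N

Three-point gradient (reference P-1): Δ to P-2 = (190, -65, +0.73), Δ to P-3 = (185, 45, -0.71).
∂h/∂x = -0.0006464, ∂h/∂y = -0.01312 (det = 20575).
Flow = −∇h = (+0.0006464 east, +0.01312 north), which points north.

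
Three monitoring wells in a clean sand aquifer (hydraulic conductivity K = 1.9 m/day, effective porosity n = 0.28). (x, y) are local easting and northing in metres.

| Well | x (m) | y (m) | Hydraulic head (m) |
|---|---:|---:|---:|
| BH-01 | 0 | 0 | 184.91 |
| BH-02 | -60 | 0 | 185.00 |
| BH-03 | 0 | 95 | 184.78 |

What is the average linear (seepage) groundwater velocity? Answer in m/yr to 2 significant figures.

∂h/∂x = (185.00 − 184.91) / (-60 − 0) = -0.001500
∂h/∂y = (184.78 − 184.91) / (95 − 0) = -0.001368
|∇h| = √(-0.001500² + -0.001368²) = 0.00203
Seepage velocity v = K·i/n = 1.9 × 0.00203 / 0.28 = 0.01377 m/day = 5.029 m/yr.

5.0 m/yr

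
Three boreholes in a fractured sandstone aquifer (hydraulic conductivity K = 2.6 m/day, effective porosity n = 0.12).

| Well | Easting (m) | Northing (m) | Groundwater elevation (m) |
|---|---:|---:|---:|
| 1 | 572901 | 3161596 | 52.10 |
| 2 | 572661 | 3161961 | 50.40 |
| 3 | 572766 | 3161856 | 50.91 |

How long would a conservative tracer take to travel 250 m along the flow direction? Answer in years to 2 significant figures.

7.3 years

Differences from 1: to 2 (Δx, Δy, Δh) = (-240, 365, -1.70); to 3 = (-135, 260, -1.19).
Solve a·Δx + b·Δy = Δh: det = (-240)·260 − (-135)·365 = -13125.
∂h/∂x = [(-1.70)·260 − (-1.19)·365] / -13125 = +0.0005829
∂h/∂y = [(-240)·(-1.19) − (-135)·(-1.70)] / -13125 = -0.004274
|∇h| = √(0.0005829² + -0.004274²) = 0.004314
Seepage velocity v = K·i/n = 2.6 × 0.004314 / 0.12 = 0.09347 m/day.
t = 250 / 0.09347 = 2675 days = 7.32 years.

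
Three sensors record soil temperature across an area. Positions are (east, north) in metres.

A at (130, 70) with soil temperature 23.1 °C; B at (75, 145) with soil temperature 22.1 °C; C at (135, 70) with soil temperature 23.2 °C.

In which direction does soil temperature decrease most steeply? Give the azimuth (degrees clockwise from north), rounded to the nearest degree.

266°

Three-point gradient (reference A): Δ to B = (-55, 75, -1.0), Δ to C = (5, 0, +0.1).
∂T/∂x = +0.02000, ∂T/∂y = +0.001333 (det = -375).
Steepest decrease is along −∇f: components (-0.02000 E, -0.001333 N).
Azimuth = atan2(-0.02000, -0.001333) = 266.2° ≈ 266°.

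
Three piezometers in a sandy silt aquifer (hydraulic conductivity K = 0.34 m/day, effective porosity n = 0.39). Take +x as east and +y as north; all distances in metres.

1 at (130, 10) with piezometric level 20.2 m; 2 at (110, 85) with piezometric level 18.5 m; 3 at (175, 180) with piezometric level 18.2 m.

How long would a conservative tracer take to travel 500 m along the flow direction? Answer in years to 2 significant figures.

Differences from 1: to 2 (Δx, Δy, Δh) = (-20, 75, -1.7); to 3 = (45, 170, -2.0).
Solve a·Δx + b·Δy = Δh: det = (-20)·170 − 45·75 = -6775.
∂h/∂x = [(-1.7)·170 − (-2.0)·75] / -6775 = +0.02052
∂h/∂y = [(-20)·(-2.0) − 45·(-1.7)] / -6775 = -0.01720
|∇h| = √(0.02052² + -0.01720²) = 0.02678
Seepage velocity v = K·i/n = 0.34 × 0.02678 / 0.39 = 0.02335 m/day.
t = 500 / 0.02335 = 2.141e+04 days = 58.6 years.

59 years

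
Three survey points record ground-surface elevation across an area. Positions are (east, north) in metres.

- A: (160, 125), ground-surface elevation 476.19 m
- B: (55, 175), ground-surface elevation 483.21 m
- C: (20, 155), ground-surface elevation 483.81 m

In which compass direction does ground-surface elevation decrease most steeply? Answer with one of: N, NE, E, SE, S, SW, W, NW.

SE

Three-point gradient (reference A): Δ to B = (-105, 50, +7.02), Δ to C = (-140, 30, +7.62).
∂z/∂x = -0.04426, ∂z/∂y = +0.04745 (det = 3850).
Steepest decrease is along −∇f = (+0.04426 E, -0.04745 N) → southeast.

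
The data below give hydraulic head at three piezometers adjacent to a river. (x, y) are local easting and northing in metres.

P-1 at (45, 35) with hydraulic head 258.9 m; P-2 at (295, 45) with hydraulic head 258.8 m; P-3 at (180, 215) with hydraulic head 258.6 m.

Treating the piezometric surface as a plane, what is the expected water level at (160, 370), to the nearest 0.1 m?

258.4 m

Taking P-1 as reference: P-2−P-1 = (250, 10, -0.1); P-3−P-1 = (135, 180, -0.3).
Determinant of the coordinate differences = 250·180 − 135·10 = 43650.
∂h/∂x = [(-0.1)·180 − (-0.3)·10] / 43650 = -0.0003436
∂h/∂y = [250·(-0.3) − 135·(-0.1)] / 43650 = -0.001409
h(160, 370) = 258.9 + (-0.0003436)·(115) + (-0.001409)·(335) = 258.9 -0.040 -0.472 = 258.388 m.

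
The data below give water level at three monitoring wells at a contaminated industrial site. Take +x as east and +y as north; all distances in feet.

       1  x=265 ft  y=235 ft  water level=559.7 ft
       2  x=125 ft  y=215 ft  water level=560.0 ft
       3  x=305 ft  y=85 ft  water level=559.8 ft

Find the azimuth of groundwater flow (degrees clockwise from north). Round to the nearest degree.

With h = a·x + b·y + c and 1 as origin, the differences give:
  (-140)·a + (-20)·b = +0.3
  40·a + (-150)·b = +0.1
Eliminate b (×(-150) and ×(-20), subtract): 21800·a = -43.00 → a = ∂h/∂x = -0.001972
Back-substitute: b = ∂h/∂y = -0.001193.
Flow direction (−∇h) has components (+0.001972 E, +0.001193 N).
Azimuth = atan2(E, N) = atan2(+0.001972, +0.001193) = 58.8° ≈ 059°.

059°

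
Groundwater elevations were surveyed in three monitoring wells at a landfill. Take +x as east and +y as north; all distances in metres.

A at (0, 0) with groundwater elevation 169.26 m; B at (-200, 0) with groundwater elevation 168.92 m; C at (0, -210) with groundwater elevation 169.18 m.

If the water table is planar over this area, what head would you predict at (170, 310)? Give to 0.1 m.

169.7 m

∂h/∂x = (168.92 − 169.26) / (-200 − 0) = +0.001700
∂h/∂y = (169.18 − 169.26) / (-210 − 0) = +0.0003810
h(170, 310) = 169.26 + (+0.001700)·(170) + (+0.0003810)·(310) = 169.26 +0.289 +0.118 = 169.667 m.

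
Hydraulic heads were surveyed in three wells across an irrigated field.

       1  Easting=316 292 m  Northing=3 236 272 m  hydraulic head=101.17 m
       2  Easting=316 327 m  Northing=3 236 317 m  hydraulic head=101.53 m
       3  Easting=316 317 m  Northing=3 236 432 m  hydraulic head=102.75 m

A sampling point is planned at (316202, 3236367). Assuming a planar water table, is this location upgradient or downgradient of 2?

upgradient

Differences from 1: to 2 (Δx, Δy, Δh) = (35, 45, +0.36); to 3 = (25, 160, +1.58).
Solve a·Δx + b·Δy = Δh: det = 35·160 − 25·45 = 4475.
∂h/∂x = [(+0.36)·160 − (+1.58)·45] / 4475 = -0.003017
∂h/∂y = [35·(+1.58) − 25·(+0.36)] / 4475 = +0.01035
Head at (316202, 3236367) = 101.17 + (-0.003017)·(-90) + (+0.01035)·(95) = 102.42 m.
That is higher than the 101.53 m at 2, so the point is upgradient.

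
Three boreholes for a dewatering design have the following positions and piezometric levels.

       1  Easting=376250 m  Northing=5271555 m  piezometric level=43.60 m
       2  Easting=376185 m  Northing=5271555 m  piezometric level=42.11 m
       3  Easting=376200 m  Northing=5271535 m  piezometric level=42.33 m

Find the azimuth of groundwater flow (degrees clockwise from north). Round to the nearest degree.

Differences from 1: to 2 (Δx, Δy, Δh) = (-65, 0, -1.49); to 3 = (-50, -20, -1.27).
Determinant of the coordinate differences = (-65)·(-20) − (-50)·0 = 1300.
∂h/∂x = [(-1.49)·(-20) − (-1.27)·0] / 1300 = +0.02292
∂h/∂y = [(-65)·(-1.27) − (-50)·(-1.49)] / 1300 = +0.006192
Flow direction (−∇h) has components (-0.02292 E, -0.006192 N).
Azimuth = atan2(E, N) = atan2(-0.02292, -0.006192) = 254.9° ≈ 255°.

255°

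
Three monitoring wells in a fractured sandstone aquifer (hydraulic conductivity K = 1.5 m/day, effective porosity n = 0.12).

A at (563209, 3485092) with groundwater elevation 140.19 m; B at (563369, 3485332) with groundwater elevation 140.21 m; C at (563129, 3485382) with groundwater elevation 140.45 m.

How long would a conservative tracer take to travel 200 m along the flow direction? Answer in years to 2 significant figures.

With h = a·x + b·y + c and A as origin, the differences give:
  160·a + 240·b = +0.02
  (-80)·a + 290·b = +0.26
Eliminate b (×290 and ×240, subtract): 65600·a = -56.600 → a = ∂h/∂x = -0.0008628
Back-substitute: b = ∂h/∂y = +0.0006585.
|∇h| = √(-0.0008628² + 0.0006585²) = 0.001085
Seepage velocity v = K·i/n = 1.5 × 0.001085 / 0.12 = 0.01356 m/day.
t = 200 / 0.01356 = 1.475e+04 days = 40.4 years.

40 years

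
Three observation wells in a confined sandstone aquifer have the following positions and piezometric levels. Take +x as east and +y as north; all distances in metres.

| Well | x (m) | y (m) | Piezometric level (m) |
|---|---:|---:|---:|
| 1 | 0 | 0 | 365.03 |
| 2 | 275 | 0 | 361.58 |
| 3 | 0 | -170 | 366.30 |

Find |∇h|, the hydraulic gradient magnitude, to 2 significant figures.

0.015

∂h/∂x = (361.58 − 365.03) / (275 − 0) = -0.01255
∂h/∂y = (366.30 − 365.03) / (-170 − 0) = -0.007471
|∇h| = √(-0.01255² + -0.007471²) = 0.01461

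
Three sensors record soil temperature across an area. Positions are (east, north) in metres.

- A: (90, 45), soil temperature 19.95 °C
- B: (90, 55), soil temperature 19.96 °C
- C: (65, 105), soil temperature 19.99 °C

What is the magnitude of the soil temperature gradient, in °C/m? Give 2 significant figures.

With T = a·x + b·y + c and A as origin, the differences give:
  0·a + 10·b = +0.01
  (-25)·a + 60·b = +0.04
Eliminate b (×60 and ×10, subtract): 250·a = 0.200 → a = ∂T/∂x = +0.0008000
Back-substitute: b = ∂T/∂y = +0.001000.
|∇f| = √(0.0008000² + 0.001000²) = 0.001281 °C/m

0.0013 °C/m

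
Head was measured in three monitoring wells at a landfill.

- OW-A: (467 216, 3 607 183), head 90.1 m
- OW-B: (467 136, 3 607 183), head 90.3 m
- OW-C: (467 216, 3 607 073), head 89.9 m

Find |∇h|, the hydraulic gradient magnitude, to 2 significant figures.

0.0031

∂h/∂x = (90.3 − 90.1) / (467136 − 467216) = -0.002500
∂h/∂y = (89.9 − 90.1) / (3607073 − 3607183) = +0.001818
|∇h| = √(-0.002500² + 0.001818²) = 0.003091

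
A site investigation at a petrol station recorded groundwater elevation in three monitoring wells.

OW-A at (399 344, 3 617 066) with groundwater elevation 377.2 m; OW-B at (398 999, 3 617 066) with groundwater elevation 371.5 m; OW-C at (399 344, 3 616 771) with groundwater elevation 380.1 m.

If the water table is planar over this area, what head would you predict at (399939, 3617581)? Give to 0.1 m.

382.0 m

∂h/∂x = (371.5 − 377.2) / (398999 − 399344) = +0.01652
∂h/∂y = (380.1 − 377.2) / (3616771 − 3617066) = -0.009831
h(399939, 3617581) = 377.2 + (+0.01652)·(595) + (-0.009831)·(515) = 377.2 +9.830 -5.063 = 381.968 m.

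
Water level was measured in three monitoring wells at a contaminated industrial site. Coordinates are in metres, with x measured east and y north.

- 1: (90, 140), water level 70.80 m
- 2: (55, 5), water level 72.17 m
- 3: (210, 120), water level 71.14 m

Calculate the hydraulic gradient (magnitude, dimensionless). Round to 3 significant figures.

0.0105

Taking 1 as reference: 2−1 = (-35, -135, +1.37); 3−1 = (120, -20, +0.34).
Determinant of the coordinate differences = (-35)·(-20) − 120·(-135) = 16900.
∂h/∂x = [(+1.37)·(-20) − (+0.34)·(-135)] / 16900 = +0.001095
∂h/∂y = [(-35)·(+0.34) − 120·(+1.37)] / 16900 = -0.01043
|∇h| = √(0.001095² + -0.01043²) = 0.01049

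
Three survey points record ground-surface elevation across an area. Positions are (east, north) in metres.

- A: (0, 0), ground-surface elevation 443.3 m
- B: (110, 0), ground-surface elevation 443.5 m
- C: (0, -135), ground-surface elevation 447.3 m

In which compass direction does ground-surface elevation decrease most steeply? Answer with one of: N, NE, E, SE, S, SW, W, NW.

N

∂z/∂x = (443.5 − 443.3) / (110 − 0) = +0.001818
∂z/∂y = (447.3 − 443.3) / (-135 − 0) = -0.02963
Steepest decrease is along −∇f = (-0.001818 E, +0.02963 N) → north.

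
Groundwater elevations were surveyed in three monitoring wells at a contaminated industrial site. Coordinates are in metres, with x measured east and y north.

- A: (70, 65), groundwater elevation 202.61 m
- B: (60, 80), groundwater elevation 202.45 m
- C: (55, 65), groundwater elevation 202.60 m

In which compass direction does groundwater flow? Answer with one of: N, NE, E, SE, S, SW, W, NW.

Taking A as reference: B−A = (-10, 15, -0.16); C−A = (-15, 0, -0.01).
Solve a·Δx + b·Δy = Δh: det = (-10)·0 − (-15)·15 = 225.
∂h/∂x = [(-0.16)·0 − (-0.01)·15] / 225 = +0.0006667
∂h/∂y = [(-10)·(-0.01) − (-15)·(-0.16)] / 225 = -0.01022
Flow = −∇h = (-0.0006667 east, +0.01022 north), which points north.

N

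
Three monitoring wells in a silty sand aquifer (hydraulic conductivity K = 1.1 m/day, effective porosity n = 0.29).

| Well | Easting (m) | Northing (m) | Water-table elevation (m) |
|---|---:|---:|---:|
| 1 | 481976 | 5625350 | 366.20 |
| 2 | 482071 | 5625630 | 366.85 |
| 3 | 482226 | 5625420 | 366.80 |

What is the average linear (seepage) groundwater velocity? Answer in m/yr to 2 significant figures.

3.5 m/yr

With h = a·x + b·y + c and 1 as origin, the differences give:
  95·a + 280·b = +0.65
  250·a + 70·b = +0.60
Eliminate b (×70 and ×280, subtract): -63350·a = -122.500 → a = ∂h/∂x = +0.001934
Back-substitute: b = ∂h/∂y = +0.001665.
|∇h| = √(0.001934² + 0.001665²) = 0.002552
Seepage velocity v = K·i/n = 1.1 × 0.002552 / 0.29 = 0.00968 m/day = 3.536 m/yr.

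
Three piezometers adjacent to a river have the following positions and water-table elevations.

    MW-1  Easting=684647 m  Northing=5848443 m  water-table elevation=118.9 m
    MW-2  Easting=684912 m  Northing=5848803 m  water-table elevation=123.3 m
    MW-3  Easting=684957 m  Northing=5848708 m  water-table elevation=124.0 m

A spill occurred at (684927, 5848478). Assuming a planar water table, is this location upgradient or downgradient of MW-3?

Differences from MW-1: to MW-2 (Δx, Δy, Δh) = (265, 360, +4.4); to MW-3 = (310, 265, +5.1).
Solve a·Δx + b·Δy = Δh: det = 265·265 − 310·360 = -41375.
∂h/∂x = [(+4.4)·265 − (+5.1)·360] / -41375 = +0.01619
∂h/∂y = [265·(+5.1) − 310·(+4.4)] / -41375 = +0.0003021
Head at (684927, 5848478) = 118.9 + (+0.01619)·(280) + (+0.0003021)·(35) = 123.44 m.
That is lower than the 124.0 m at MW-3, so the point is downgradient.

downgradient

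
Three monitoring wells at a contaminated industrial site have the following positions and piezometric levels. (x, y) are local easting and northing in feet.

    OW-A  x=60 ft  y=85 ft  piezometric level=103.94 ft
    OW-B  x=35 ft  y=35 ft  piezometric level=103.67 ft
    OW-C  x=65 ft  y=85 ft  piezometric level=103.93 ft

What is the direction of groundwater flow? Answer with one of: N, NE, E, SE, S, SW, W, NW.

With h = a·x + b·y + c and OW-A as origin, the differences give:
  (-25)·a + (-50)·b = -0.27
  5·a + 0·b = -0.01
Eliminate b (×0 and ×(-50), subtract): 250·a = -0.500 → a = ∂h/∂x = -0.002000
Back-substitute: b = ∂h/∂y = +0.006400.
Flow = −∇h = (+0.002000 east, -0.006400 north), which points south.

S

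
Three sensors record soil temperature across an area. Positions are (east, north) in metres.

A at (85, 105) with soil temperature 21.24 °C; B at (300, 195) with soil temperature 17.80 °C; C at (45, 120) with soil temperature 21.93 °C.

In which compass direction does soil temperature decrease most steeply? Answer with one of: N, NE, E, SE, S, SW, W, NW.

Taking A as reference: B−A = (215, 90, -3.44); C−A = (-40, 15, +0.69).
Determinant of the coordinate differences = 215·15 − (-40)·90 = 6825.
∂T/∂x = [(-3.44)·15 − (+0.69)·90] / 6825 = -0.01666
∂T/∂y = [215·(+0.69) − (-40)·(-3.44)] / 6825 = +0.001575
Steepest decrease is along −∇f = (+0.01666 E, -0.001575 N) → east.

E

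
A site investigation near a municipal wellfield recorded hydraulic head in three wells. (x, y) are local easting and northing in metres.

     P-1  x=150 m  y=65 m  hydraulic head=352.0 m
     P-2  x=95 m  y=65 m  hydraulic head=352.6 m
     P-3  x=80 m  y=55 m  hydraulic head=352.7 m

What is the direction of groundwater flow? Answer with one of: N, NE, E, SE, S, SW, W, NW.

Differences from P-1: to P-2 (Δx, Δy, Δh) = (-55, 0, +0.6); to P-3 = (-70, -10, +0.7).
Determinant of the coordinate differences = (-55)·(-10) − (-70)·0 = 550.
∂h/∂x = [(+0.6)·(-10) − (+0.7)·0] / 550 = -0.01091
∂h/∂y = [(-55)·(+0.7) − (-70)·(+0.6)] / 550 = +0.006364
Flow = −∇h = (+0.01091 east, -0.006364 north), which points southeast.

SE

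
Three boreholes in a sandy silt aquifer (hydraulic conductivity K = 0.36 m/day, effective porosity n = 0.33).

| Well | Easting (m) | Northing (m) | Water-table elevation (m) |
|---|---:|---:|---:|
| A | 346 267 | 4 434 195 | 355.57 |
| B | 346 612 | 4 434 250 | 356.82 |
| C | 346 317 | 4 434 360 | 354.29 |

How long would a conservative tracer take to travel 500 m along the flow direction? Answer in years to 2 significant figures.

120 years

Taking A as reference: B−A = (345, 55, +1.25); C−A = (50, 165, -1.28).
Solve a·Δx + b·Δy = Δh: det = 345·165 − 50·55 = 54175.
∂h/∂x = [(+1.25)·165 − (-1.28)·55] / 54175 = +0.005107
∂h/∂y = [345·(-1.28) − 50·(+1.25)] / 54175 = -0.009305
|∇h| = √(0.005107² + -0.009305²) = 0.01061
Seepage velocity v = K·i/n = 0.36 × 0.01061 / 0.33 = 0.01157 m/day.
t = 500 / 0.01157 = 4.322e+04 days = 118 years.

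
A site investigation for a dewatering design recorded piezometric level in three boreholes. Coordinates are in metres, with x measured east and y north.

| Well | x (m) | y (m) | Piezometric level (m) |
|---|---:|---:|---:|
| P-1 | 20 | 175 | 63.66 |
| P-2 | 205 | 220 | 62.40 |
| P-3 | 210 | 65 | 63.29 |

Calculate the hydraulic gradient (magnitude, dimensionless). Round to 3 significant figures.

0.00799

Three-point gradient (reference P-1): Δ to P-2 = (185, 45, -1.26), Δ to P-3 = (190, -110, -0.37).
∂h/∂x = -0.005372, ∂h/∂y = -0.005915 (det = -28900).
|∇h| = √(-0.005372² + -0.005915²) = 0.00799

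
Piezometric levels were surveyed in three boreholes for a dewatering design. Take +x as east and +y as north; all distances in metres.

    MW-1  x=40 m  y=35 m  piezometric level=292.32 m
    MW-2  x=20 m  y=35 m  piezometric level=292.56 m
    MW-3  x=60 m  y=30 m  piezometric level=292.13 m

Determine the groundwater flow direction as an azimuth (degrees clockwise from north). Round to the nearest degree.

Three-point gradient (reference MW-1): Δ to MW-2 = (-20, 0, +0.24), Δ to MW-3 = (20, -5, -0.19).
∂h/∂x = -0.01200, ∂h/∂y = -0.01000 (det = 100).
Flow direction (−∇h) has components (+0.01200 E, +0.01000 N).
Azimuth = atan2(E, N) = atan2(+0.01200, +0.01000) = 50.2° ≈ 050°.

050°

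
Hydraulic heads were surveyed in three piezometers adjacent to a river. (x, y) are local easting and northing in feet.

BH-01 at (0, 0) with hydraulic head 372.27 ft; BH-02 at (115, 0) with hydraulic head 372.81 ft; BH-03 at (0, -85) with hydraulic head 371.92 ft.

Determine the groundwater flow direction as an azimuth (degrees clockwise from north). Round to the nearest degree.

229°

∂h/∂x = (372.81 − 372.27) / (115 − 0) = +0.004696
∂h/∂y = (371.92 − 372.27) / (-85 − 0) = +0.004118
Flow direction (−∇h) has components (-0.004696 E, -0.004118 N).
Azimuth = atan2(E, N) = atan2(-0.004696, -0.004118) = 228.8° ≈ 229°.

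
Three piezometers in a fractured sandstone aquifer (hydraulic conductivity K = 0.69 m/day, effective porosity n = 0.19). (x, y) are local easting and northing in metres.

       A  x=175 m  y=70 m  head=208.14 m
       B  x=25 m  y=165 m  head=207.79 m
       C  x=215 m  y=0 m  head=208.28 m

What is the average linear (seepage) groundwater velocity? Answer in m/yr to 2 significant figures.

2.6 m/yr

Differences from A: to B (Δx, Δy, Δh) = (-150, 95, -0.35); to C = (40, -70, +0.14).
Determinant of the coordinate differences = (-150)·(-70) − 40·95 = 6700.
∂h/∂x = [(-0.35)·(-70) − (+0.14)·95] / 6700 = +0.001672
∂h/∂y = [(-150)·(+0.14) − 40·(-0.35)] / 6700 = -0.001045
|∇h| = √(0.001672² + -0.001045²) = 0.001972
Seepage velocity v = K·i/n = 0.69 × 0.001972 / 0.19 = 0.007161 m/day = 2.616 m/yr.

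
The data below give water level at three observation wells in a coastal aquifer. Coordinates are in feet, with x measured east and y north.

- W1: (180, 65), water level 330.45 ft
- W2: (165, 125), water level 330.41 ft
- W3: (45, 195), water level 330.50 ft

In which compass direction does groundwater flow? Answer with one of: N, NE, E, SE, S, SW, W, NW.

Differences from W1: to W2 (Δx, Δy, Δh) = (-15, 60, -0.04); to W3 = (-135, 130, +0.05).
Solve a·Δx + b·Δy = Δh: det = (-15)·130 − (-135)·60 = 6150.
∂h/∂x = [(-0.04)·130 − (+0.05)·60] / 6150 = -0.001333
∂h/∂y = [(-15)·(+0.05) − (-135)·(-0.04)] / 6150 = -0.0010000
Flow = −∇h = (+0.001333 east, +0.0010000 north), which points northeast.

NE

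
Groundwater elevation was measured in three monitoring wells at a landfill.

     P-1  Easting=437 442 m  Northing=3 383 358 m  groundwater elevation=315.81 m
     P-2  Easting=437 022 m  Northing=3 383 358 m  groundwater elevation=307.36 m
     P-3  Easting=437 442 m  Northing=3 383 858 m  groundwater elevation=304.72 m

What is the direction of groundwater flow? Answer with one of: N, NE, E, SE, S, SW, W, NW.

NW

∂h/∂x = (307.36 − 315.81) / (437022 − 437442) = +0.02012
∂h/∂y = (304.72 − 315.81) / (3383858 − 3383358) = -0.02218
Flow = −∇h = (-0.02012 east, +0.02218 north), which points northwest.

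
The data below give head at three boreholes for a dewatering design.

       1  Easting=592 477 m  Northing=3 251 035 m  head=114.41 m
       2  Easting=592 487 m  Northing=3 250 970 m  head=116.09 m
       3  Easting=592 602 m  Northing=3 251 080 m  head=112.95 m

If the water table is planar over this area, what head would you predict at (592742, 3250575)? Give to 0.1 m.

125.9 m

With h = a·x + b·y + c and 1 as origin, the differences give:
  10·a + (-65)·b = +1.68
  125·a + 45·b = -1.46
Eliminate b (×45 and ×(-65), subtract): 8575·a = -19.300 → a = ∂h/∂x = -0.002251
Back-substitute: b = ∂h/∂y = -0.02619.
h(592742, 3250575) = 114.41 + (-0.002251)·(265) + (-0.02619)·(-460) = 114.41 -0.596 +12.049 = 125.862 m.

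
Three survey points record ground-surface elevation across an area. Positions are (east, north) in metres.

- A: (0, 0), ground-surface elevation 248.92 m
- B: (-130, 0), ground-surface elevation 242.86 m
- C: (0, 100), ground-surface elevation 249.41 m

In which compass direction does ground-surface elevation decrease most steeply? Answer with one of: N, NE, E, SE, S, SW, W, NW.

∂z/∂x = (242.86 − 248.92) / (-130 − 0) = +0.04662
∂z/∂y = (249.41 − 248.92) / (100 − 0) = +0.004900
Steepest decrease is along −∇f = (-0.04662 E, -0.004900 N) → west.

W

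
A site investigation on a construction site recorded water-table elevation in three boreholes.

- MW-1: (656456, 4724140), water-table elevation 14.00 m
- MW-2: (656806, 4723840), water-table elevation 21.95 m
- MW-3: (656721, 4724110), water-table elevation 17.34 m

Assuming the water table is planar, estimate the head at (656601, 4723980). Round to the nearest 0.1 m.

17.8 m

Differences from MW-1: to MW-2 (Δx, Δy, Δh) = (350, -300, +7.95); to MW-3 = (265, -30, +3.34).
Solve a·Δx + b·Δy = Δh: det = 350·(-30) − 265·(-300) = 69000.
∂h/∂x = [(+7.95)·(-30) − (+3.34)·(-300)] / 69000 = +0.01107
∂h/∂y = [350·(+3.34) − 265·(+7.95)] / 69000 = -0.01359
h(656601, 4723980) = 14.00 + (+0.01107)·(145) + (-0.01359)·(-160) = 14.00 +1.604 +2.174 = 17.779 m.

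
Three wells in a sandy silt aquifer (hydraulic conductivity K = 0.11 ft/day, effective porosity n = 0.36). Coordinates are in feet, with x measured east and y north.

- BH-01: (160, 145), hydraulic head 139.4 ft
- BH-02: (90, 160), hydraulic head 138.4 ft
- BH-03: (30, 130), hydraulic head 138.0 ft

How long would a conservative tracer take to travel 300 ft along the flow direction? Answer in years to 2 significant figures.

170 years

Three-point gradient (reference BH-01): Δ to BH-02 = (-70, 15, -1.0), Δ to BH-03 = (-130, -15, -1.4).
∂h/∂x = +0.01200, ∂h/∂y = -0.01067 (det = 3000).
|∇h| = √(0.01200² + -0.01067²) = 0.01606
Seepage velocity v = K·i/n = 0.11 × 0.01606 / 0.36 = 0.004907 ft/day.
t = 300 / 0.004907 = 6.114e+04 days = 167 years.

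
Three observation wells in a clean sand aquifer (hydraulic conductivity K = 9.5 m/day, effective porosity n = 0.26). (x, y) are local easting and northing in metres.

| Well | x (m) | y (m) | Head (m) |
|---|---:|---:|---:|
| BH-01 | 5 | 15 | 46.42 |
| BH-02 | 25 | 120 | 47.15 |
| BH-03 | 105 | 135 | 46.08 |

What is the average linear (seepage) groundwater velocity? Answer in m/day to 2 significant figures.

With h = a·x + b·y + c and BH-01 as origin, the differences give:
  20·a + 105·b = +0.73
  100·a + 120·b = -0.34
Eliminate b (×120 and ×105, subtract): -8100·a = 123.300 → a = ∂h/∂x = -0.01522
Back-substitute: b = ∂h/∂y = +0.009852.
|∇h| = √(-0.01522² + 0.009852²) = 0.01813
Seepage velocity v = K·i/n = 9.5 × 0.01813 / 0.26 = 0.6624 m/day.

0.66 m/day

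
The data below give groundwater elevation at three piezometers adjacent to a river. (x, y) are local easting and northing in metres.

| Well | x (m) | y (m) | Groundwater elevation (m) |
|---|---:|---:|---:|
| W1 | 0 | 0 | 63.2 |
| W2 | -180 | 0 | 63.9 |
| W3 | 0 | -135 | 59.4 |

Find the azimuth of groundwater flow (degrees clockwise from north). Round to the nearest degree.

172°

∂h/∂x = (63.9 − 63.2) / (-180 − 0) = -0.003889
∂h/∂y = (59.4 − 63.2) / (-135 − 0) = +0.02815
Flow direction (−∇h) has components (+0.003889 E, -0.02815 N).
Azimuth = atan2(E, N) = atan2(+0.003889, -0.02815) = 172.1° ≈ 172°.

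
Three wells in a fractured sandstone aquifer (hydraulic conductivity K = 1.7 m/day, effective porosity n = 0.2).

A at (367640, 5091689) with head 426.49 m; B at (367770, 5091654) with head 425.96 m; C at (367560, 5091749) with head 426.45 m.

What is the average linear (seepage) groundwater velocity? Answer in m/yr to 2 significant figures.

36 m/yr

Three-point gradient (reference A): Δ to B = (130, -35, -0.53), Δ to C = (-80, 60, -0.04).
∂h/∂x = -0.006640, ∂h/∂y = -0.009520 (det = 5000).
|∇h| = √(-0.006640² + -0.009520²) = 0.01161
Seepage velocity v = K·i/n = 1.7 × 0.01161 / 0.2 = 0.09868 m/day = 36.04 m/yr.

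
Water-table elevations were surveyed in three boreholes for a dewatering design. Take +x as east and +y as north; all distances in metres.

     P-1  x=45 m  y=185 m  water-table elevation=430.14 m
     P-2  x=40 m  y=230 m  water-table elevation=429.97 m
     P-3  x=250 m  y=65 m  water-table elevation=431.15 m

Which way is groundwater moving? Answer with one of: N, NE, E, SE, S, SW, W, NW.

With h = a·x + b·y + c and P-1 as origin, the differences give:
  (-5)·a + 45·b = -0.17
  205·a + (-120)·b = +1.01
Eliminate b (×(-120) and ×45, subtract): -8625·a = -25.050 → a = ∂h/∂x = +0.002904
Back-substitute: b = ∂h/∂y = -0.003455.
Flow = −∇h = (-0.002904 east, +0.003455 north), which points northwest.

NW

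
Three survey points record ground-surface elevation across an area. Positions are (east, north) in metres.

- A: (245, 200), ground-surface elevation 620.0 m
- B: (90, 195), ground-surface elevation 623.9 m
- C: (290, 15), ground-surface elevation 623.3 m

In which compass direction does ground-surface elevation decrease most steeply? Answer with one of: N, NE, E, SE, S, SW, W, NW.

NE

Taking A as reference: B−A = (-155, -5, +3.9); C−A = (45, -185, +3.3).
Determinant of the coordinate differences = (-155)·(-185) − 45·(-5) = 28900.
∂z/∂x = [(+3.9)·(-185) − (+3.3)·(-5)] / 28900 = -0.02439
∂z/∂y = [(-155)·(+3.3) − 45·(+3.9)] / 28900 = -0.02377
Steepest decrease is along −∇f = (+0.02439 E, +0.02377 N) → northeast.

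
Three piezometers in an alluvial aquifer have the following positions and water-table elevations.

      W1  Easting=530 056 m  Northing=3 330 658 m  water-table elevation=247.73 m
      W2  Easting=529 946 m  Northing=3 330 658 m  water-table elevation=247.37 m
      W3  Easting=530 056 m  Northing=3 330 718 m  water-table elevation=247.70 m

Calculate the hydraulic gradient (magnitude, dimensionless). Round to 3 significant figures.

∂h/∂x = (247.37 − 247.73) / (529946 − 530056) = +0.003273
∂h/∂y = (247.70 − 247.73) / (3330718 − 3330658) = -0.0005000
|∇h| = √(0.003273² + -0.0005000²) = 0.003311

0.00331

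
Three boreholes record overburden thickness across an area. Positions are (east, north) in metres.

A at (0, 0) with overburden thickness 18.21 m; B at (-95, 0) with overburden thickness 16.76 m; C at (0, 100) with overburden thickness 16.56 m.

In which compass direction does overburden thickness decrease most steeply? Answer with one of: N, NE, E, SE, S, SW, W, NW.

∂d/∂x = (16.76 − 18.21) / (-95 − 0) = +0.01526
∂d/∂y = (16.56 − 18.21) / (100 − 0) = -0.01650
Steepest decrease is along −∇f = (-0.01526 E, +0.01650 N) → northwest.

NW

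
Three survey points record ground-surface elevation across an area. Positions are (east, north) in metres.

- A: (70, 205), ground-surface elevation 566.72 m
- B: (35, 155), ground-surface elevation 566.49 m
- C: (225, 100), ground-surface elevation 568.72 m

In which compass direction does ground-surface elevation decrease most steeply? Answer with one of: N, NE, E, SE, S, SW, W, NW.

With z = a·x + b·y + c and A as origin, the differences give:
  (-35)·a + (-50)·b = -0.23
  155·a + (-105)·b = +2.00
Eliminate b (×(-105) and ×(-50), subtract): 11425·a = 124.150 → a = ∂z/∂x = +0.01087
Back-substitute: b = ∂z/∂y = -0.003007.
Steepest decrease is along −∇f = (-0.01087 E, +0.003007 N) → west.

W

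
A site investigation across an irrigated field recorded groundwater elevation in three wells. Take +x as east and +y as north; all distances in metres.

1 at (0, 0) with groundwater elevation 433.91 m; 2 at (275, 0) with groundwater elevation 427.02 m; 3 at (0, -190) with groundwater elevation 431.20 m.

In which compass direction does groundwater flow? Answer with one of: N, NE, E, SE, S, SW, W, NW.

SE

∂h/∂x = (427.02 − 433.91) / (275 − 0) = -0.02505
∂h/∂y = (431.20 − 433.91) / (-190 − 0) = +0.01426
Flow = −∇h = (+0.02505 east, -0.01426 north), which points southeast.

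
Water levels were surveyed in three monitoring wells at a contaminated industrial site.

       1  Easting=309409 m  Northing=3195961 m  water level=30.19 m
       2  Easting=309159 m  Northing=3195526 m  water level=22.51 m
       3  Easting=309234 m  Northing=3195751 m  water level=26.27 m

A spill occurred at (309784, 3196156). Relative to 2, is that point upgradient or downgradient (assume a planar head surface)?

With h = a·x + b·y + c and 1 as origin, the differences give:
  (-250)·a + (-435)·b = -7.68
  (-175)·a + (-210)·b = -3.92
Eliminate b (×(-210) and ×(-435), subtract): -23625·a = -92.400 → a = ∂h/∂x = +0.003911
Back-substitute: b = ∂h/∂y = +0.01541.
Head at (309784, 3196156) = 30.19 + (+0.003911)·(375) + (+0.01541)·(195) = 34.66 m.
That is higher than the 22.51 m at 2, so the point is upgradient.

upgradient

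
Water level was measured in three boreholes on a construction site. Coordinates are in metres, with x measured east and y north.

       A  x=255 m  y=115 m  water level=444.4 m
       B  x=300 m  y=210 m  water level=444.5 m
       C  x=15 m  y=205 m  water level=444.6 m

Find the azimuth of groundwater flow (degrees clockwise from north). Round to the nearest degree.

163°

Taking A as reference: B−A = (45, 95, +0.1); C−A = (-240, 90, +0.2).
Solve a·Δx + b·Δy = Δh: det = 45·90 − (-240)·95 = 26850.
∂h/∂x = [(+0.1)·90 − (+0.2)·95] / 26850 = -0.0003724
∂h/∂y = [45·(+0.2) − (-240)·(+0.1)] / 26850 = +0.001229
Flow direction (−∇h) has components (+0.0003724 E, -0.001229 N).
Azimuth = atan2(E, N) = atan2(+0.0003724, -0.001229) = 163.1° ≈ 163°.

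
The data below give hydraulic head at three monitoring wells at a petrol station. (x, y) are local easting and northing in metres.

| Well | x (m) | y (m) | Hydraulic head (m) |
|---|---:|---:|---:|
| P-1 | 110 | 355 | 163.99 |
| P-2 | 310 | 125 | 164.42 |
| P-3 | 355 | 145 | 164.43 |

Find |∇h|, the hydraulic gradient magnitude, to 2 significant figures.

0.0014

With h = a·x + b·y + c and P-1 as origin, the differences give:
  200·a + (-230)·b = +0.43
  245·a + (-210)·b = +0.44
Eliminate b (×(-210) and ×(-230), subtract): 14350·a = 10.900 → a = ∂h/∂x = +0.0007596
Back-substitute: b = ∂h/∂y = -0.001209.
|∇h| = √(0.0007596² + -0.001209²) = 0.001428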